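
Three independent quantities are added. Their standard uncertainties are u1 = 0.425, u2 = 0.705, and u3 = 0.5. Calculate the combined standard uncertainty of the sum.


For a sum of independent quantities, uc = sqrt(u1^2 + u2^2 + u3^2).
uc = sqrt(0.425^2 + 0.705^2 + 0.5^2)
uc = sqrt(0.180625 + 0.497025 + 0.25)
uc = 0.9631

0.9631


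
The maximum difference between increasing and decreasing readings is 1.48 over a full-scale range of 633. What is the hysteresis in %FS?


Hysteresis = (max difference / full scale) * 100%.
H = (1.48 / 633) * 100
H = 0.234 %FS

0.234 %FS


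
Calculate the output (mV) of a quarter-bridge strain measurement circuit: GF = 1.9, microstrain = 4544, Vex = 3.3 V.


Quarter bridge output: Vout = (GF * epsilon * Vex) / 4.
Vout = (1.9 * 4544e-6 * 3.3) / 4
Vout = 0.02849088 / 4 V
Vout = 0.00712272 V = 7.1227 mV

7.1227 mV


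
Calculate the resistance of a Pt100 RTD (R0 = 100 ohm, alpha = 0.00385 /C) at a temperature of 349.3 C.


The RTD equation: Rt = R0 * (1 + alpha * T).
Rt = 100 * (1 + 0.00385 * 349.3)
Rt = 100 * (1 + 1.344805)
Rt = 100 * 2.344805
Rt = 234.481 ohm

234.481 ohm


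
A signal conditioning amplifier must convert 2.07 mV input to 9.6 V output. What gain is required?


Gain = Vout / Vin (converting to same units).
G = 9.6 V / 2.07 mV
G = 9600.0 mV / 2.07 mV
G = 4637.68

4637.68


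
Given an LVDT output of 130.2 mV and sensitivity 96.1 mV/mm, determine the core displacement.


Displacement = Vout / sensitivity.
d = 130.2 / 96.1
d = 1.355 mm

1.355 mm


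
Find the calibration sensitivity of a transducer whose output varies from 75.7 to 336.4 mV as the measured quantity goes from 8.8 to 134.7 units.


Sensitivity = (y2 - y1) / (x2 - x1).
S = (336.4 - 75.7) / (134.7 - 8.8)
S = 260.7 / 125.9
S = 2.0707 mV/unit

2.0707 mV/unit


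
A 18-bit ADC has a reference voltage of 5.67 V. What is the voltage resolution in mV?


The resolution (LSB) of an ADC is Vref / 2^n.
LSB = 5.67 / 2^18
LSB = 5.67 / 262144
LSB = 2.163e-05 V = 0.02162933 mV

0.02162933 mV


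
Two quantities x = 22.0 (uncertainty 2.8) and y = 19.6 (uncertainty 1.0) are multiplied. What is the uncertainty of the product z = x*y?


For a product z = x*y, the relative uncertainty is:
uz/z = sqrt((ux/x)^2 + (uy/y)^2)
Relative uncertainties: ux/x = 2.8/22.0 = 0.127273
uy/y = 1.0/19.6 = 0.05102
z = 22.0 * 19.6 = 431.2
uz = 431.2 * sqrt(0.127273^2 + 0.05102^2) = 59.125

59.125


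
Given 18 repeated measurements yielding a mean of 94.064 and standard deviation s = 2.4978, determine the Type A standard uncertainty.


The standard uncertainty for Type A evaluation is u = s / sqrt(n).
u = 2.4978 / sqrt(18)
u = 2.4978 / 4.2426
u = 0.5887

0.5887


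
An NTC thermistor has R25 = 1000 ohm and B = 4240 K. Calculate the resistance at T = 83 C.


NTC thermistor equation: Rt = R25 * exp(B * (1/T - 1/T25)).
T in Kelvin: 356.15 K, T25 = 298.15 K
1/T - 1/T25 = 1/356.15 - 1/298.15 = -0.00054621
B * (1/T - 1/T25) = 4240 * -0.00054621 = -2.3159
Rt = 1000 * exp(-2.3159) = 98.7 ohm

98.7 ohm


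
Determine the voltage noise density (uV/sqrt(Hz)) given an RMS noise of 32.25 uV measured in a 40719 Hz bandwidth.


Noise spectral density = Vrms / sqrt(BW).
NSD = 32.25 / sqrt(40719)
NSD = 32.25 / 201.7895
NSD = 0.1598 uV/sqrt(Hz)

0.1598 uV/sqrt(Hz)


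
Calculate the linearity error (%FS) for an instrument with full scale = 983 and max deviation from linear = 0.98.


Linearity error = (max deviation / full scale) * 100%.
Linearity = (0.98 / 983) * 100
Linearity = 0.1 %FS

0.1 %FS


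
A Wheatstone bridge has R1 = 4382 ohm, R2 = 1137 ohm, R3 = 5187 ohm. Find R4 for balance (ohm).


At balance: R1*R4 = R2*R3, so R4 = R2*R3/R1.
R4 = 1137 * 5187 / 4382
R4 = 5897619 / 4382
R4 = 1345.87 ohm

1345.87 ohm


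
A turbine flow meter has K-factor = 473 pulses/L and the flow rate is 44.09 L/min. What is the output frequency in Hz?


Frequency = K * Q / 60 (converting L/min to L/s).
f = 473 * 44.09 / 60
f = 20854.57 / 60
f = 347.58 Hz

347.58 Hz


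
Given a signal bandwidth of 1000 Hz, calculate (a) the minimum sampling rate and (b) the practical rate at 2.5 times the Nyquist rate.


By Nyquist theorem, fs_min = 2 * fmax.
fs_min = 2 * 1000 = 2000 Hz
Practical rate = 2.5 * fs_min = 2.5 * 2000 = 5000 Hz

fs_min = 2000 Hz, fs_practical = 5000 Hz


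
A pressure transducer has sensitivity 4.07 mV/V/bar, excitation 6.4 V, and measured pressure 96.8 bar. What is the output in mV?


Output = sensitivity * Vex * P.
Vout = 4.07 * 6.4 * 96.8
Vout = 26.048 * 96.8
Vout = 2521.45 mV

2521.45 mV


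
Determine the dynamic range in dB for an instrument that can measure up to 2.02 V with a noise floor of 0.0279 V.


Dynamic range = 20 * log10(Vmax / Vnoise).
DR = 20 * log10(2.02 / 0.0279)
DR = 20 * log10(72.4)
DR = 37.19 dB

37.19 dB


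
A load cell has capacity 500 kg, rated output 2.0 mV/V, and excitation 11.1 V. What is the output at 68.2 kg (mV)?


Vout = rated_output * Vex * (load / capacity).
Vout = 2.0 * 11.1 * (68.2 / 500)
Vout = 2.0 * 11.1 * 0.1364
Vout = 3.028 mV

3.028 mV


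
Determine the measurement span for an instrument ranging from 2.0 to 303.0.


Span = upper range - lower range.
Span = 303.0 - (2.0)
Span = 301.0

301.0


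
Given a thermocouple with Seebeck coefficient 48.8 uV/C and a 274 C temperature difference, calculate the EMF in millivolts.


The thermocouple output V = sensitivity * dT.
V = 48.8 uV/C * 274 C
V = 13371.2 uV
V = 13.371 mV

13.371 mV


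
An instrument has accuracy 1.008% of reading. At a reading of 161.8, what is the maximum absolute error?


Absolute error = (accuracy% / 100) * reading.
Error = (1.008 / 100) * 161.8
Error = 0.01008 * 161.8
Error = 1.6309

1.6309


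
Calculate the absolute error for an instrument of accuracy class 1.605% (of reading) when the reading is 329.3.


Absolute error = (accuracy% / 100) * reading.
Error = (1.605 / 100) * 329.3
Error = 0.01605 * 329.3
Error = 5.2853

5.2853


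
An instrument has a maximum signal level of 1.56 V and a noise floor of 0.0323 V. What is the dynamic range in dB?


Dynamic range = 20 * log10(Vmax / Vnoise).
DR = 20 * log10(1.56 / 0.0323)
DR = 20 * log10(48.3)
DR = 33.68 dB

33.68 dB


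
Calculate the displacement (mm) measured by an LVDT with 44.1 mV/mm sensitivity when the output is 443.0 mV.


Displacement = Vout / sensitivity.
d = 443.0 / 44.1
d = 10.045 mm

10.045 mm


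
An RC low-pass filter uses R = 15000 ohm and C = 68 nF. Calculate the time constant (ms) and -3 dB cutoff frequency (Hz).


Time constant: tau = R * C.
tau = 15000 * 6.80e-08 = 0.00102 s
tau = 1.02 ms
Cutoff frequency: fc = 1 / (2*pi*R*C).
fc = 1 / (2*pi*0.00102) = 156.03 Hz

tau = 1.02 ms, fc = 156.03 Hz


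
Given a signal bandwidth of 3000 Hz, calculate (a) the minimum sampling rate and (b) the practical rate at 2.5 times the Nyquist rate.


By Nyquist theorem, fs_min = 2 * fmax.
fs_min = 2 * 3000 = 6000 Hz
Practical rate = 2.5 * fs_min = 2.5 * 6000 = 15000 Hz

fs_min = 6000 Hz, fs_practical = 15000 Hz


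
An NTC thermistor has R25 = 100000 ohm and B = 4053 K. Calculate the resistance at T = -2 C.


NTC thermistor equation: Rt = R25 * exp(B * (1/T - 1/T25)).
T in Kelvin: 271.15 K, T25 = 298.15 K
1/T - 1/T25 = 1/271.15 - 1/298.15 = 0.00033398
B * (1/T - 1/T25) = 4053 * 0.00033398 = 1.3536
Rt = 100000 * exp(1.3536) = 387140.5 ohm

387140.5 ohm


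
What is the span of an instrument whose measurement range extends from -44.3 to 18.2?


Span = upper range - lower range.
Span = 18.2 - (-44.3)
Span = 62.5

62.5


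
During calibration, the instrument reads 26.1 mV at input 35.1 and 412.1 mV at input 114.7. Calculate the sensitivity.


Sensitivity = (y2 - y1) / (x2 - x1).
S = (412.1 - 26.1) / (114.7 - 35.1)
S = 386.0 / 79.6
S = 4.8492 mV/unit

4.8492 mV/unit


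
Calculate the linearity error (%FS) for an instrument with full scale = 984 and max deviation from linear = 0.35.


Linearity error = (max deviation / full scale) * 100%.
Linearity = (0.35 / 984) * 100
Linearity = 0.036 %FS

0.036 %FS


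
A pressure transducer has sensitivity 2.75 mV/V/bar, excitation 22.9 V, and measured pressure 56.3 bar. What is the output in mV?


Output = sensitivity * Vex * P.
Vout = 2.75 * 22.9 * 56.3
Vout = 62.975 * 56.3
Vout = 3545.49 mV

3545.49 mV


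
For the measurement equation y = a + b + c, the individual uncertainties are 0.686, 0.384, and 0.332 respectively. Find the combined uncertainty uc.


For a sum of independent quantities, uc = sqrt(u1^2 + u2^2 + u3^2).
uc = sqrt(0.686^2 + 0.384^2 + 0.332^2)
uc = sqrt(0.470596 + 0.147456 + 0.110224)
uc = 0.8534

0.8534


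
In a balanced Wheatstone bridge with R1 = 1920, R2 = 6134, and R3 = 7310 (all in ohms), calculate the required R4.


At balance: R1*R4 = R2*R3, so R4 = R2*R3/R1.
R4 = 6134 * 7310 / 1920
R4 = 44839540 / 1920
R4 = 23353.93 ohm

23353.93 ohm


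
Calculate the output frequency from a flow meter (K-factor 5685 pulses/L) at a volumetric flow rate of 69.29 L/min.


Frequency = K * Q / 60 (converting L/min to L/s).
f = 5685 * 69.29 / 60
f = 393913.65 / 60
f = 6565.23 Hz

6565.23 Hz


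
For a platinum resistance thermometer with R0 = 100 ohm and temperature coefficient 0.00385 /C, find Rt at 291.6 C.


The RTD equation: Rt = R0 * (1 + alpha * T).
Rt = 100 * (1 + 0.00385 * 291.6)
Rt = 100 * (1 + 1.12266)
Rt = 100 * 2.12266
Rt = 212.266 ohm

212.266 ohm


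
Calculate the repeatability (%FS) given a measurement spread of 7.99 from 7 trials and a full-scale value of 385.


Repeatability = (spread / full scale) * 100%.
R = (7.99 / 385) * 100
R = 2.075 %FS

2.075 %FS


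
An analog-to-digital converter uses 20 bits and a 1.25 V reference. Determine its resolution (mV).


The resolution (LSB) of an ADC is Vref / 2^n.
LSB = 1.25 / 2^20
LSB = 1.25 / 1048576
LSB = 1.19e-06 V = 0.00119209 mV

0.00119209 mV


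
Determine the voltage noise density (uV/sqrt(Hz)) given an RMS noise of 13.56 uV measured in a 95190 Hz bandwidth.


Noise spectral density = Vrms / sqrt(BW).
NSD = 13.56 / sqrt(95190)
NSD = 13.56 / 308.5288
NSD = 0.044 uV/sqrt(Hz)

0.044 uV/sqrt(Hz)


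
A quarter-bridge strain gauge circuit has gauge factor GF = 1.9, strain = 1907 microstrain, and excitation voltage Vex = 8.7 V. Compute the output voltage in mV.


Quarter bridge output: Vout = (GF * epsilon * Vex) / 4.
Vout = (1.9 * 1907e-6 * 8.7) / 4
Vout = 0.03152271 / 4 V
Vout = 0.00788068 V = 7.8807 mV

7.8807 mV


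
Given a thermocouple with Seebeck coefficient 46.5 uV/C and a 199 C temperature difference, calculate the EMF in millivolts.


The thermocouple output V = sensitivity * dT.
V = 46.5 uV/C * 199 C
V = 9253.5 uV
V = 9.254 mV

9.254 mV


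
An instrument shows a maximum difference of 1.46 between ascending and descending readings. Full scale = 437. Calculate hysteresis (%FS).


Hysteresis = (max difference / full scale) * 100%.
H = (1.46 / 437) * 100
H = 0.334 %FS

0.334 %FS


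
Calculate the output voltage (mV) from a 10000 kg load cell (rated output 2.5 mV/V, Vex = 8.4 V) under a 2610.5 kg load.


Vout = rated_output * Vex * (load / capacity).
Vout = 2.5 * 8.4 * (2610.5 / 10000)
Vout = 2.5 * 8.4 * 0.26105
Vout = 5.482 mV

5.482 mV


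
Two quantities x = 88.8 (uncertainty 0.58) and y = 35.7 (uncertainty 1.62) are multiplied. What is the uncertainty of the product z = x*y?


For a product z = x*y, the relative uncertainty is:
uz/z = sqrt((ux/x)^2 + (uy/y)^2)
Relative uncertainties: ux/x = 0.58/88.8 = 0.006532
uy/y = 1.62/35.7 = 0.045378
z = 88.8 * 35.7 = 3170.2
uz = 3170.2 * sqrt(0.006532^2 + 0.045378^2) = 145.339

145.339


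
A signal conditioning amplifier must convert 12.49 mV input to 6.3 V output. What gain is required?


Gain = Vout / Vin (converting to same units).
G = 6.3 V / 12.49 mV
G = 6300.0 mV / 12.49 mV
G = 504.4

504.4


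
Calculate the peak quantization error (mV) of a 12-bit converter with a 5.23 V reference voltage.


The maximum quantization error is +/- LSB/2.
LSB = Vref / 2^n = 5.23 / 4096 = 0.00127686 V
Max error = LSB / 2 = 0.00127686 / 2 = 0.00063843 V
Max error = 0.6384 mV

0.6384 mV


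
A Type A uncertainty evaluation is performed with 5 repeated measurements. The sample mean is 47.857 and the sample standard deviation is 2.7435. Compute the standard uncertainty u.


The standard uncertainty for Type A evaluation is u = s / sqrt(n).
u = 2.7435 / sqrt(5)
u = 2.7435 / 2.2361
u = 1.2269

1.2269


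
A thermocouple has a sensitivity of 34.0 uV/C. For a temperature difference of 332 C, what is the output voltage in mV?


The thermocouple output V = sensitivity * dT.
V = 34.0 uV/C * 332 C
V = 11288.0 uV
V = 11.288 mV

11.288 mV


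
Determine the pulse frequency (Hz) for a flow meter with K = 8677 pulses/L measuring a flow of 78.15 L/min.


Frequency = K * Q / 60 (converting L/min to L/s).
f = 8677 * 78.15 / 60
f = 678107.55 / 60
f = 11301.79 Hz

11301.79 Hz


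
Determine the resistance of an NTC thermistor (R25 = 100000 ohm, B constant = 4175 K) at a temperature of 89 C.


NTC thermistor equation: Rt = R25 * exp(B * (1/T - 1/T25)).
T in Kelvin: 362.15 K, T25 = 298.15 K
1/T - 1/T25 = 1/362.15 - 1/298.15 = -0.00059273
B * (1/T - 1/T25) = 4175 * -0.00059273 = -2.4746
Rt = 100000 * exp(-2.4746) = 8419.3 ohm

8419.3 ohm


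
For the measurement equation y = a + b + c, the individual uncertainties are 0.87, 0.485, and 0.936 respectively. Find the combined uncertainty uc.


For a sum of independent quantities, uc = sqrt(u1^2 + u2^2 + u3^2).
uc = sqrt(0.87^2 + 0.485^2 + 0.936^2)
uc = sqrt(0.7569 + 0.235225 + 0.876096)
uc = 1.3668

1.3668


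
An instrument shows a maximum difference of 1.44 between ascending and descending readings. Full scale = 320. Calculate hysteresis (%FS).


Hysteresis = (max difference / full scale) * 100%.
H = (1.44 / 320) * 100
H = 0.45 %FS

0.45 %FS


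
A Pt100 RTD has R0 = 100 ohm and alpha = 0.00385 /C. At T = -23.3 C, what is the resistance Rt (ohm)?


The RTD equation: Rt = R0 * (1 + alpha * T).
Rt = 100 * (1 + 0.00385 * -23.3)
Rt = 100 * (1 + -0.089705)
Rt = 100 * 0.910295
Rt = 91.029 ohm

91.029 ohm


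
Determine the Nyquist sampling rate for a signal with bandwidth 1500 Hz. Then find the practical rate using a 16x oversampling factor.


By Nyquist theorem, fs_min = 2 * fmax.
fs_min = 2 * 1500 = 3000 Hz
Practical rate = 16 * fs_min = 16 * 3000 = 48000 Hz

fs_min = 3000 Hz, fs_practical = 48000 Hz


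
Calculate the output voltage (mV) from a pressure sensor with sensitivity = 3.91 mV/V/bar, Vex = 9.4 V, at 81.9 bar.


Output = sensitivity * Vex * P.
Vout = 3.91 * 9.4 * 81.9
Vout = 36.754 * 81.9
Vout = 3010.15 mV

3010.15 mV


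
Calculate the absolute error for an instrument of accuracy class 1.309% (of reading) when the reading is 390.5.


Absolute error = (accuracy% / 100) * reading.
Error = (1.309 / 100) * 390.5
Error = 0.01309 * 390.5
Error = 5.1116

5.1116


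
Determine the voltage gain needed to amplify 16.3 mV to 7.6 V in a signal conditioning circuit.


Gain = Vout / Vin (converting to same units).
G = 7.6 V / 16.3 mV
G = 7600.0 mV / 16.3 mV
G = 466.26

466.26


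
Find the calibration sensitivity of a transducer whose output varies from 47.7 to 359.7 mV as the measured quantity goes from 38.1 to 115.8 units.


Sensitivity = (y2 - y1) / (x2 - x1).
S = (359.7 - 47.7) / (115.8 - 38.1)
S = 312.0 / 77.7
S = 4.0154 mV/unit

4.0154 mV/unit


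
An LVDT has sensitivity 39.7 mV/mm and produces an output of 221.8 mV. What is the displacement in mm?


Displacement = Vout / sensitivity.
d = 221.8 / 39.7
d = 5.587 mm

5.587 mm


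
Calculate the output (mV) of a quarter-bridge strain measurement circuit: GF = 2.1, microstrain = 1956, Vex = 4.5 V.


Quarter bridge output: Vout = (GF * epsilon * Vex) / 4.
Vout = (2.1 * 1956e-6 * 4.5) / 4
Vout = 0.0184842 / 4 V
Vout = 0.00462105 V = 4.6211 mV

4.6211 mV


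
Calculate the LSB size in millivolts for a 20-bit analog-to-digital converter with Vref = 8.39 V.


The resolution (LSB) of an ADC is Vref / 2^n.
LSB = 8.39 / 2^20
LSB = 8.39 / 1048576
LSB = 8e-06 V = 0.00800133 mV

0.00800133 mV


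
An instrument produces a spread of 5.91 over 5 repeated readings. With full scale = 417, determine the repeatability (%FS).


Repeatability = (spread / full scale) * 100%.
R = (5.91 / 417) * 100
R = 1.417 %FS

1.417 %FS


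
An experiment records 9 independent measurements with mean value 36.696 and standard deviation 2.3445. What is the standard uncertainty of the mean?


The standard uncertainty for Type A evaluation is u = s / sqrt(n).
u = 2.3445 / sqrt(9)
u = 2.3445 / 3.0
u = 0.7815

0.7815


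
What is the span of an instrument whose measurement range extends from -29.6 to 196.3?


Span = upper range - lower range.
Span = 196.3 - (-29.6)
Span = 225.9

225.9


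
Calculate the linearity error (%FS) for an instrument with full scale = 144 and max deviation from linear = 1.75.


Linearity error = (max deviation / full scale) * 100%.
Linearity = (1.75 / 144) * 100
Linearity = 1.215 %FS

1.215 %FS


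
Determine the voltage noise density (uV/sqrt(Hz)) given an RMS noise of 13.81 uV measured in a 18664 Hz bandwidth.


Noise spectral density = Vrms / sqrt(BW).
NSD = 13.81 / sqrt(18664)
NSD = 13.81 / 136.6163
NSD = 0.1011 uV/sqrt(Hz)

0.1011 uV/sqrt(Hz)


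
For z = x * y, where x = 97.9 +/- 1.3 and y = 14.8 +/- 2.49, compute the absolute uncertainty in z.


For a product z = x*y, the relative uncertainty is:
uz/z = sqrt((ux/x)^2 + (uy/y)^2)
Relative uncertainties: ux/x = 1.3/97.9 = 0.013279
uy/y = 2.49/14.8 = 0.168243
z = 97.9 * 14.8 = 1448.9
uz = 1448.9 * sqrt(0.013279^2 + 0.168243^2) = 244.529

244.529


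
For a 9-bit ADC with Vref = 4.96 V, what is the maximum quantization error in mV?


The maximum quantization error is +/- LSB/2.
LSB = Vref / 2^n = 4.96 / 512 = 0.0096875 V
Max error = LSB / 2 = 0.0096875 / 2 = 0.00484375 V
Max error = 4.8438 mV

4.8438 mV


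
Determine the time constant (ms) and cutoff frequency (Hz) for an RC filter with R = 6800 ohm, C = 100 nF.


Time constant: tau = R * C.
tau = 6800 * 1.00e-07 = 0.00068 s
tau = 0.68 ms
Cutoff frequency: fc = 1 / (2*pi*R*C).
fc = 1 / (2*pi*0.00068) = 234.05 Hz

tau = 0.68 ms, fc = 234.05 Hz


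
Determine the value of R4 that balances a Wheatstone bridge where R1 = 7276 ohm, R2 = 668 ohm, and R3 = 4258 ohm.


At balance: R1*R4 = R2*R3, so R4 = R2*R3/R1.
R4 = 668 * 4258 / 7276
R4 = 2844344 / 7276
R4 = 390.92 ohm

390.92 ohm


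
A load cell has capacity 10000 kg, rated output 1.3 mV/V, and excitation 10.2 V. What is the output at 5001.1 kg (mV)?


Vout = rated_output * Vex * (load / capacity).
Vout = 1.3 * 10.2 * (5001.1 / 10000)
Vout = 1.3 * 10.2 * 0.50011
Vout = 6.631 mV

6.631 mV


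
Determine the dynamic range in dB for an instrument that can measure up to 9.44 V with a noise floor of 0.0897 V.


Dynamic range = 20 * log10(Vmax / Vnoise).
DR = 20 * log10(9.44 / 0.0897)
DR = 20 * log10(105.24)
DR = 40.44 dB

40.44 dB


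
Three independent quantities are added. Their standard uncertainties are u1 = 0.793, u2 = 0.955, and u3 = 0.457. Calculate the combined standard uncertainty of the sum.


For a sum of independent quantities, uc = sqrt(u1^2 + u2^2 + u3^2).
uc = sqrt(0.793^2 + 0.955^2 + 0.457^2)
uc = sqrt(0.628849 + 0.912025 + 0.208849)
uc = 1.3228

1.3228


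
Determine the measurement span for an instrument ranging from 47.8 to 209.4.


Span = upper range - lower range.
Span = 209.4 - (47.8)
Span = 161.6

161.6


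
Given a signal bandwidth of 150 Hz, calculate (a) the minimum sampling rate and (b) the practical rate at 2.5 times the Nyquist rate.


By Nyquist theorem, fs_min = 2 * fmax.
fs_min = 2 * 150 = 300 Hz
Practical rate = 2.5 * fs_min = 2.5 * 300 = 750 Hz

fs_min = 300 Hz, fs_practical = 750 Hz


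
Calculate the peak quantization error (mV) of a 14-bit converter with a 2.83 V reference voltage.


The maximum quantization error is +/- LSB/2.
LSB = Vref / 2^n = 2.83 / 16384 = 0.00017273 V
Max error = LSB / 2 = 0.00017273 / 2 = 8.636e-05 V
Max error = 0.0864 mV

0.0864 mV


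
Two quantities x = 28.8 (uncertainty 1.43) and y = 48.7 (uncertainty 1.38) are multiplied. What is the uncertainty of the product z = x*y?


For a product z = x*y, the relative uncertainty is:
uz/z = sqrt((ux/x)^2 + (uy/y)^2)
Relative uncertainties: ux/x = 1.43/28.8 = 0.049653
uy/y = 1.38/48.7 = 0.028337
z = 28.8 * 48.7 = 1402.6
uz = 1402.6 * sqrt(0.049653^2 + 0.028337^2) = 80.184

80.184


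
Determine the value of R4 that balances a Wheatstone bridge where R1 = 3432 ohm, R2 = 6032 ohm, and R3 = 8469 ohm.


At balance: R1*R4 = R2*R3, so R4 = R2*R3/R1.
R4 = 6032 * 8469 / 3432
R4 = 51085008 / 3432
R4 = 14884.91 ohm

14884.91 ohm


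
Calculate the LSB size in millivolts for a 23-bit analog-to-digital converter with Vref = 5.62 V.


The resolution (LSB) of an ADC is Vref / 2^n.
LSB = 5.62 / 2^23
LSB = 5.62 / 8388608
LSB = 6.7e-07 V = 0.00066996 mV

0.00066996 mV


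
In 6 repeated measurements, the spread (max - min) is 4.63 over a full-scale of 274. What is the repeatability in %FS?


Repeatability = (spread / full scale) * 100%.
R = (4.63 / 274) * 100
R = 1.69 %FS

1.69 %FS


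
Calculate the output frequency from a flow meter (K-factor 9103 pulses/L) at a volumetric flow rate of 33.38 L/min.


Frequency = K * Q / 60 (converting L/min to L/s).
f = 9103 * 33.38 / 60
f = 303858.14 / 60
f = 5064.3 Hz

5064.3 Hz


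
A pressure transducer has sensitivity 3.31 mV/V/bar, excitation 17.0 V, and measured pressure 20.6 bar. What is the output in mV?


Output = sensitivity * Vex * P.
Vout = 3.31 * 17.0 * 20.6
Vout = 56.27 * 20.6
Vout = 1159.16 mV

1159.16 mV


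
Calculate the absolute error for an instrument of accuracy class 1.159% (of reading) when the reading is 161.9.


Absolute error = (accuracy% / 100) * reading.
Error = (1.159 / 100) * 161.9
Error = 0.01159 * 161.9
Error = 1.8764

1.8764


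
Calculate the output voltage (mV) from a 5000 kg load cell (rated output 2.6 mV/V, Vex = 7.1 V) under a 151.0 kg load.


Vout = rated_output * Vex * (load / capacity).
Vout = 2.6 * 7.1 * (151.0 / 5000)
Vout = 2.6 * 7.1 * 0.0302
Vout = 0.557 mV

0.557 mV


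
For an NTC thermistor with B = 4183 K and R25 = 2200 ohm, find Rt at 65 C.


NTC thermistor equation: Rt = R25 * exp(B * (1/T - 1/T25)).
T in Kelvin: 338.15 K, T25 = 298.15 K
1/T - 1/T25 = 1/338.15 - 1/298.15 = -0.00039675
B * (1/T - 1/T25) = 4183 * -0.00039675 = -1.6596
Rt = 2200 * exp(-1.6596) = 418.5 ohm

418.5 ohm


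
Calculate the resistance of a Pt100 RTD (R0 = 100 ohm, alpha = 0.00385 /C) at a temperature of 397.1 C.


The RTD equation: Rt = R0 * (1 + alpha * T).
Rt = 100 * (1 + 0.00385 * 397.1)
Rt = 100 * (1 + 1.528835)
Rt = 100 * 2.528835
Rt = 252.883 ohm

252.883 ohm


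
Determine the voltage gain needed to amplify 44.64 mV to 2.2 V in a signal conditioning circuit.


Gain = Vout / Vin (converting to same units).
G = 2.2 V / 44.64 mV
G = 2200.0 mV / 44.64 mV
G = 49.28

49.28


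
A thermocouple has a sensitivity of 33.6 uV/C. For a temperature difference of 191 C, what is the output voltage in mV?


The thermocouple output V = sensitivity * dT.
V = 33.6 uV/C * 191 C
V = 6417.6 uV
V = 6.418 mV

6.418 mV


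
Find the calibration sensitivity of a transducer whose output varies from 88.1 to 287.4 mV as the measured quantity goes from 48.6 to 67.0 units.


Sensitivity = (y2 - y1) / (x2 - x1).
S = (287.4 - 88.1) / (67.0 - 48.6)
S = 199.3 / 18.4
S = 10.8315 mV/unit

10.8315 mV/unit


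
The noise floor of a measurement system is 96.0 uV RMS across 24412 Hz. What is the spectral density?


Noise spectral density = Vrms / sqrt(BW).
NSD = 96.0 / sqrt(24412)
NSD = 96.0 / 156.2434
NSD = 0.6144 uV/sqrt(Hz)

0.6144 uV/sqrt(Hz)


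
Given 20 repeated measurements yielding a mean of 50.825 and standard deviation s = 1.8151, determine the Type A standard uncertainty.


The standard uncertainty for Type A evaluation is u = s / sqrt(n).
u = 1.8151 / sqrt(20)
u = 1.8151 / 4.4721
u = 0.4059

0.4059


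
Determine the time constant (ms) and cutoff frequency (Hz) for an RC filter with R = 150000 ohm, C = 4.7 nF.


Time constant: tau = R * C.
tau = 150000 * 4.70e-09 = 0.000705 s
tau = 0.705 ms
Cutoff frequency: fc = 1 / (2*pi*R*C).
fc = 1 / (2*pi*0.000705) = 225.75 Hz

tau = 0.705 ms, fc = 225.75 Hz


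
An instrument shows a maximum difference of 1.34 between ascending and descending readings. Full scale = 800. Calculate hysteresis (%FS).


Hysteresis = (max difference / full scale) * 100%.
H = (1.34 / 800) * 100
H = 0.168 %FS

0.168 %FS


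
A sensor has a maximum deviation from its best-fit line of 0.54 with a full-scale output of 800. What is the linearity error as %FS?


Linearity error = (max deviation / full scale) * 100%.
Linearity = (0.54 / 800) * 100
Linearity = 0.068 %FS

0.068 %FS


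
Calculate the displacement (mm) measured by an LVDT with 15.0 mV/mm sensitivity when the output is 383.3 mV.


Displacement = Vout / sensitivity.
d = 383.3 / 15.0
d = 25.553 mm

25.553 mm


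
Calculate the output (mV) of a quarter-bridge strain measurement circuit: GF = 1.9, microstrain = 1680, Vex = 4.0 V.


Quarter bridge output: Vout = (GF * epsilon * Vex) / 4.
Vout = (1.9 * 1680e-6 * 4.0) / 4
Vout = 0.012768 / 4 V
Vout = 0.003192 V = 3.192 mV

3.192 mV


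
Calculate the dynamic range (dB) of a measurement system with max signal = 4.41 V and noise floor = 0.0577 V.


Dynamic range = 20 * log10(Vmax / Vnoise).
DR = 20 * log10(4.41 / 0.0577)
DR = 20 * log10(76.43)
DR = 37.67 dB

37.67 dB


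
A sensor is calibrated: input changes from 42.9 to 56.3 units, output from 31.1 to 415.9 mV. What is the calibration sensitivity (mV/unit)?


Sensitivity = (y2 - y1) / (x2 - x1).
S = (415.9 - 31.1) / (56.3 - 42.9)
S = 384.8 / 13.4
S = 28.7164 mV/unit

28.7164 mV/unit


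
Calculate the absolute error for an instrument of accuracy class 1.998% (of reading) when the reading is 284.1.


Absolute error = (accuracy% / 100) * reading.
Error = (1.998 / 100) * 284.1
Error = 0.01998 * 284.1
Error = 5.6763

5.6763


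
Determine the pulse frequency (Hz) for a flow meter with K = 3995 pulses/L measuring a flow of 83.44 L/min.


Frequency = K * Q / 60 (converting L/min to L/s).
f = 3995 * 83.44 / 60
f = 333342.8 / 60
f = 5555.71 Hz

5555.71 Hz


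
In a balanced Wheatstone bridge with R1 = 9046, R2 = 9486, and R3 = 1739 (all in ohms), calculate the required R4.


At balance: R1*R4 = R2*R3, so R4 = R2*R3/R1.
R4 = 9486 * 1739 / 9046
R4 = 16496154 / 9046
R4 = 1823.59 ohm

1823.59 ohm


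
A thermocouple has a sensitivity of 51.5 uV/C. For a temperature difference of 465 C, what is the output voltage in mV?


The thermocouple output V = sensitivity * dT.
V = 51.5 uV/C * 465 C
V = 23947.5 uV
V = 23.948 mV

23.948 mV


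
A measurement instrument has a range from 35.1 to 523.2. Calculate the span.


Span = upper range - lower range.
Span = 523.2 - (35.1)
Span = 488.1

488.1


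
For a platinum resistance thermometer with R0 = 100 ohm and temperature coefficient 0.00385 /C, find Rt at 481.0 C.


The RTD equation: Rt = R0 * (1 + alpha * T).
Rt = 100 * (1 + 0.00385 * 481.0)
Rt = 100 * (1 + 1.85185)
Rt = 100 * 2.85185
Rt = 285.185 ohm

285.185 ohm


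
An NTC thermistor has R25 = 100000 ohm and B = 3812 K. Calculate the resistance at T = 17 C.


NTC thermistor equation: Rt = R25 * exp(B * (1/T - 1/T25)).
T in Kelvin: 290.15 K, T25 = 298.15 K
1/T - 1/T25 = 1/290.15 - 1/298.15 = 9.248e-05
B * (1/T - 1/T25) = 3812 * 9.248e-05 = 0.3525
Rt = 100000 * exp(0.3525) = 142265.0 ohm

142265.0 ohm


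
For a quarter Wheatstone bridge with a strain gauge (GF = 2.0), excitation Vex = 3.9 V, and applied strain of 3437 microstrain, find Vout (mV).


Quarter bridge output: Vout = (GF * epsilon * Vex) / 4.
Vout = (2.0 * 3437e-6 * 3.9) / 4
Vout = 0.0268086 / 4 V
Vout = 0.00670215 V = 6.7021 mV

6.7021 mV


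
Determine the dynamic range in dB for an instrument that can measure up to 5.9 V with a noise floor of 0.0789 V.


Dynamic range = 20 * log10(Vmax / Vnoise).
DR = 20 * log10(5.9 / 0.0789)
DR = 20 * log10(74.78)
DR = 37.48 dB

37.48 dB


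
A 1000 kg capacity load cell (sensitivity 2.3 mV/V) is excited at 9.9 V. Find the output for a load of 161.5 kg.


Vout = rated_output * Vex * (load / capacity).
Vout = 2.3 * 9.9 * (161.5 / 1000)
Vout = 2.3 * 9.9 * 0.1615
Vout = 3.677 mV

3.677 mV


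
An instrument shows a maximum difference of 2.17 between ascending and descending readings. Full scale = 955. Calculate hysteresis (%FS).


Hysteresis = (max difference / full scale) * 100%.
H = (2.17 / 955) * 100
H = 0.227 %FS

0.227 %FS


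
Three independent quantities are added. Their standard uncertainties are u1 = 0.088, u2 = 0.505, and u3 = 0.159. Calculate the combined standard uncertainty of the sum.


For a sum of independent quantities, uc = sqrt(u1^2 + u2^2 + u3^2).
uc = sqrt(0.088^2 + 0.505^2 + 0.159^2)
uc = sqrt(0.007744 + 0.255025 + 0.025281)
uc = 0.5367

0.5367


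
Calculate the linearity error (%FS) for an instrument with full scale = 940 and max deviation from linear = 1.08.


Linearity error = (max deviation / full scale) * 100%.
Linearity = (1.08 / 940) * 100
Linearity = 0.115 %FS

0.115 %FS


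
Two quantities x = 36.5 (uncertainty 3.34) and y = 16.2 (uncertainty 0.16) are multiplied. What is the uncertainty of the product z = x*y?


For a product z = x*y, the relative uncertainty is:
uz/z = sqrt((ux/x)^2 + (uy/y)^2)
Relative uncertainties: ux/x = 3.34/36.5 = 0.091507
uy/y = 0.16/16.2 = 0.009877
z = 36.5 * 16.2 = 591.3
uz = 591.3 * sqrt(0.091507^2 + 0.009877^2) = 54.422

54.422


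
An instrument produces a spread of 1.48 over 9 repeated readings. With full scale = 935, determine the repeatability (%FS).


Repeatability = (spread / full scale) * 100%.
R = (1.48 / 935) * 100
R = 0.158 %FS

0.158 %FS


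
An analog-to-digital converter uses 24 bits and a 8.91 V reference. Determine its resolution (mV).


The resolution (LSB) of an ADC is Vref / 2^n.
LSB = 8.91 / 2^24
LSB = 8.91 / 16777216
LSB = 5.3e-07 V = 0.00053108 mV

0.00053108 mV


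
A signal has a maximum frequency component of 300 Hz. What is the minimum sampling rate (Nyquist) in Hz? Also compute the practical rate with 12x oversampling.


By Nyquist theorem, fs_min = 2 * fmax.
fs_min = 2 * 300 = 600 Hz
Practical rate = 12 * fs_min = 12 * 600 = 7200 Hz

fs_min = 600 Hz, fs_practical = 7200 Hz


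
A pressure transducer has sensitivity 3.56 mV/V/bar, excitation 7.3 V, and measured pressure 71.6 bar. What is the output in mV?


Output = sensitivity * Vex * P.
Vout = 3.56 * 7.3 * 71.6
Vout = 25.988 * 71.6
Vout = 1860.74 mV

1860.74 mV


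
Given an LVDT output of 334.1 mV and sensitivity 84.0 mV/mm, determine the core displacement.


Displacement = Vout / sensitivity.
d = 334.1 / 84.0
d = 3.977 mm

3.977 mm


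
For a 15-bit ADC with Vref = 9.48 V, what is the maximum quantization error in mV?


The maximum quantization error is +/- LSB/2.
LSB = Vref / 2^n = 9.48 / 32768 = 0.00028931 V
Max error = LSB / 2 = 0.00028931 / 2 = 0.00014465 V
Max error = 0.1447 mV

0.1447 mV


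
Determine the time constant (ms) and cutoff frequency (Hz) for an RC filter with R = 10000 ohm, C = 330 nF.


Time constant: tau = R * C.
tau = 10000 * 3.30e-07 = 0.0033 s
tau = 3.3 ms
Cutoff frequency: fc = 1 / (2*pi*R*C).
fc = 1 / (2*pi*0.0033) = 48.23 Hz

tau = 3.3 ms, fc = 48.23 Hz


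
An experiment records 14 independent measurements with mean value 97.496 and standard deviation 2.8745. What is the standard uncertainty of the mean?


The standard uncertainty for Type A evaluation is u = s / sqrt(n).
u = 2.8745 / sqrt(14)
u = 2.8745 / 3.7417
u = 0.7682

0.7682


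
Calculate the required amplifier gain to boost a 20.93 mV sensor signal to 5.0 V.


Gain = Vout / Vin (converting to same units).
G = 5.0 V / 20.93 mV
G = 5000.0 mV / 20.93 mV
G = 238.89

238.89


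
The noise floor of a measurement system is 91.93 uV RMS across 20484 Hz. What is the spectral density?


Noise spectral density = Vrms / sqrt(BW).
NSD = 91.93 / sqrt(20484)
NSD = 91.93 / 143.1223
NSD = 0.6423 uV/sqrt(Hz)

0.6423 uV/sqrt(Hz)


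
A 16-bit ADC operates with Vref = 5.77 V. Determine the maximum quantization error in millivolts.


The maximum quantization error is +/- LSB/2.
LSB = Vref / 2^n = 5.77 / 65536 = 8.804e-05 V
Max error = LSB / 2 = 8.804e-05 / 2 = 4.402e-05 V
Max error = 0.044 mV

0.044 mV


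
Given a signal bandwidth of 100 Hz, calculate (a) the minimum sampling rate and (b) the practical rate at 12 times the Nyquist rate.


By Nyquist theorem, fs_min = 2 * fmax.
fs_min = 2 * 100 = 200 Hz
Practical rate = 12 * fs_min = 12 * 200 = 2400 Hz

fs_min = 200 Hz, fs_practical = 2400 Hz


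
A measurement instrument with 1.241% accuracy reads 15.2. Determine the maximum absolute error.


Absolute error = (accuracy% / 100) * reading.
Error = (1.241 / 100) * 15.2
Error = 0.01241 * 15.2
Error = 0.1886

0.1886


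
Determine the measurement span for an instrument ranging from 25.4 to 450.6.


Span = upper range - lower range.
Span = 450.6 - (25.4)
Span = 425.2

425.2


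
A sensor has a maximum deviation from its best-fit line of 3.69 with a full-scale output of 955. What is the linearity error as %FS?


Linearity error = (max deviation / full scale) * 100%.
Linearity = (3.69 / 955) * 100
Linearity = 0.386 %FS

0.386 %FS


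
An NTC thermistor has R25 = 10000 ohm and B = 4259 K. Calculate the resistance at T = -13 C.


NTC thermistor equation: Rt = R25 * exp(B * (1/T - 1/T25)).
T in Kelvin: 260.15 K, T25 = 298.15 K
1/T - 1/T25 = 1/260.15 - 1/298.15 = 0.00048992
B * (1/T - 1/T25) = 4259 * 0.00048992 = 2.0866
Rt = 10000 * exp(2.0866) = 80572.2 ohm

80572.2 ohm


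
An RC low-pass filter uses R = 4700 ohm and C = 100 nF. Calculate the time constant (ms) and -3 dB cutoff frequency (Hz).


Time constant: tau = R * C.
tau = 4700 * 1.00e-07 = 0.00047 s
tau = 0.47 ms
Cutoff frequency: fc = 1 / (2*pi*R*C).
fc = 1 / (2*pi*0.00047) = 338.63 Hz

tau = 0.47 ms, fc = 338.63 Hz


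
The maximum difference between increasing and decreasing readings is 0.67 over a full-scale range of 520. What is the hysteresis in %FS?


Hysteresis = (max difference / full scale) * 100%.
H = (0.67 / 520) * 100
H = 0.129 %FS

0.129 %FS


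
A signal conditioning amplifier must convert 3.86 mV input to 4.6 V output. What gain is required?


Gain = Vout / Vin (converting to same units).
G = 4.6 V / 3.86 mV
G = 4600.0 mV / 3.86 mV
G = 1191.71

1191.71


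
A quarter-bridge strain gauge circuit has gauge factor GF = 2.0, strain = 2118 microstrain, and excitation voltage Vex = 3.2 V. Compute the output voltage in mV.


Quarter bridge output: Vout = (GF * epsilon * Vex) / 4.
Vout = (2.0 * 2118e-6 * 3.2) / 4
Vout = 0.0135552 / 4 V
Vout = 0.0033888 V = 3.3888 mV

3.3888 mV


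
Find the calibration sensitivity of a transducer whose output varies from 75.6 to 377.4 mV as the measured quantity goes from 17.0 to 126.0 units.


Sensitivity = (y2 - y1) / (x2 - x1).
S = (377.4 - 75.6) / (126.0 - 17.0)
S = 301.8 / 109.0
S = 2.7688 mV/unit

2.7688 mV/unit


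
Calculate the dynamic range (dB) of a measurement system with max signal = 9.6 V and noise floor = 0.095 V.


Dynamic range = 20 * log10(Vmax / Vnoise).
DR = 20 * log10(9.6 / 0.095)
DR = 20 * log10(101.05)
DR = 40.09 dB

40.09 dB


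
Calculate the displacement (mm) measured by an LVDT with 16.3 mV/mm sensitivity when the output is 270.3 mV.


Displacement = Vout / sensitivity.
d = 270.3 / 16.3
d = 16.583 mm

16.583 mm


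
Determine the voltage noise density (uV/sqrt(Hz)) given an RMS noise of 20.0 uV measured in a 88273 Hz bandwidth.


Noise spectral density = Vrms / sqrt(BW).
NSD = 20.0 / sqrt(88273)
NSD = 20.0 / 297.1077
NSD = 0.0673 uV/sqrt(Hz)

0.0673 uV/sqrt(Hz)


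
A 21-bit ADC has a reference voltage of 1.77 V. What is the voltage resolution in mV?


The resolution (LSB) of an ADC is Vref / 2^n.
LSB = 1.77 / 2^21
LSB = 1.77 / 2097152
LSB = 8.4e-07 V = 0.000844 mV

0.000844 mV


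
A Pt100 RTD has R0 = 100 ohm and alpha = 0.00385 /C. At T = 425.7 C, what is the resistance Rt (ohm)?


The RTD equation: Rt = R0 * (1 + alpha * T).
Rt = 100 * (1 + 0.00385 * 425.7)
Rt = 100 * (1 + 1.638945)
Rt = 100 * 2.638945
Rt = 263.894 ohm

263.894 ohm


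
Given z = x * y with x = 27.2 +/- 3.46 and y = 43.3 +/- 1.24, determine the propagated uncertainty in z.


For a product z = x*y, the relative uncertainty is:
uz/z = sqrt((ux/x)^2 + (uy/y)^2)
Relative uncertainties: ux/x = 3.46/27.2 = 0.127206
uy/y = 1.24/43.3 = 0.028637
z = 27.2 * 43.3 = 1177.8
uz = 1177.8 * sqrt(0.127206^2 + 0.028637^2) = 153.568

153.568


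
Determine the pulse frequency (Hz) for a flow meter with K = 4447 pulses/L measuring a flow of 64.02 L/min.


Frequency = K * Q / 60 (converting L/min to L/s).
f = 4447 * 64.02 / 60
f = 284696.94 / 60
f = 4744.95 Hz

4744.95 Hz


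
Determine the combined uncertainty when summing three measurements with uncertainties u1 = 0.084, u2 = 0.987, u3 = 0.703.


For a sum of independent quantities, uc = sqrt(u1^2 + u2^2 + u3^2).
uc = sqrt(0.084^2 + 0.987^2 + 0.703^2)
uc = sqrt(0.007056 + 0.974169 + 0.494209)
uc = 1.2147

1.2147


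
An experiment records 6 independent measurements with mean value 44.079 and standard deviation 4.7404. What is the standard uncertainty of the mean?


The standard uncertainty for Type A evaluation is u = s / sqrt(n).
u = 4.7404 / sqrt(6)
u = 4.7404 / 2.4495
u = 1.9353

1.9353


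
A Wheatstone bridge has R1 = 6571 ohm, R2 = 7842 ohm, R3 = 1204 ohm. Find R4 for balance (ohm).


At balance: R1*R4 = R2*R3, so R4 = R2*R3/R1.
R4 = 7842 * 1204 / 6571
R4 = 9441768 / 6571
R4 = 1436.88 ohm

1436.88 ohm


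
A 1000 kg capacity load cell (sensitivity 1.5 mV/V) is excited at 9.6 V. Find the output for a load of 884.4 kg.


Vout = rated_output * Vex * (load / capacity).
Vout = 1.5 * 9.6 * (884.4 / 1000)
Vout = 1.5 * 9.6 * 0.8844
Vout = 12.735 mV

12.735 mV


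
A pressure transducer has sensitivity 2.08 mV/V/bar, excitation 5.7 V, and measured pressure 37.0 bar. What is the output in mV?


Output = sensitivity * Vex * P.
Vout = 2.08 * 5.7 * 37.0
Vout = 11.856 * 37.0
Vout = 438.67 mV

438.67 mV


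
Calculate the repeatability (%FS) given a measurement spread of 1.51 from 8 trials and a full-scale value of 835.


Repeatability = (spread / full scale) * 100%.
R = (1.51 / 835) * 100
R = 0.181 %FS

0.181 %FS


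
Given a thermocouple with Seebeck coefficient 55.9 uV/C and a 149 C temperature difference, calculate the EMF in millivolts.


The thermocouple output V = sensitivity * dT.
V = 55.9 uV/C * 149 C
V = 8329.1 uV
V = 8.329 mV

8.329 mV


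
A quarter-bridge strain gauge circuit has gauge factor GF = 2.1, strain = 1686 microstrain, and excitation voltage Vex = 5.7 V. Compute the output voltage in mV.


Quarter bridge output: Vout = (GF * epsilon * Vex) / 4.
Vout = (2.1 * 1686e-6 * 5.7) / 4
Vout = 0.02018142 / 4 V
Vout = 0.00504536 V = 5.0454 mV

5.0454 mV


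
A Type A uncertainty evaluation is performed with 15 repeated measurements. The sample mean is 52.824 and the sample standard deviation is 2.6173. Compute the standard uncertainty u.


The standard uncertainty for Type A evaluation is u = s / sqrt(n).
u = 2.6173 / sqrt(15)
u = 2.6173 / 3.873
u = 0.6758

0.6758


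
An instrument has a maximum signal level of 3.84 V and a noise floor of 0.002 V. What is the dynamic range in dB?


Dynamic range = 20 * log10(Vmax / Vnoise).
DR = 20 * log10(3.84 / 0.002)
DR = 20 * log10(1920.0)
DR = 65.67 dB

65.67 dB
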